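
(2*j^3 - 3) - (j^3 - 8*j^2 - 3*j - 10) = j^3 + 8*j^2 + 3*j + 7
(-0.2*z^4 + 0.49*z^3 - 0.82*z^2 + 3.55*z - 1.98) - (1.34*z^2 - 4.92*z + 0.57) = -0.2*z^4 + 0.49*z^3 - 2.16*z^2 + 8.47*z - 2.55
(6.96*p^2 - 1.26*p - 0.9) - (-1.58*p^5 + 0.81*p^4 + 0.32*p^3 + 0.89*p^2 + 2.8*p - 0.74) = 1.58*p^5 - 0.81*p^4 - 0.32*p^3 + 6.07*p^2 - 4.06*p - 0.16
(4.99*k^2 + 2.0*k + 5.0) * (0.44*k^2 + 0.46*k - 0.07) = 2.1956*k^4 + 3.1754*k^3 + 2.7707*k^2 + 2.16*k - 0.35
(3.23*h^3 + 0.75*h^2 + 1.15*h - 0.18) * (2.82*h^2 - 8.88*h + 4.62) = 9.1086*h^5 - 26.5674*h^4 + 11.5056*h^3 - 7.2546*h^2 + 6.9114*h - 0.8316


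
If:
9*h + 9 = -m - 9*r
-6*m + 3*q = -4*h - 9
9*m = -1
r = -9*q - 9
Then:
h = -1700/1053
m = -1/9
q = -3379/3159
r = 220/351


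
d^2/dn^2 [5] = 0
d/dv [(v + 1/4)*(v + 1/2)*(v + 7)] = 3*v^2 + 31*v/2 + 43/8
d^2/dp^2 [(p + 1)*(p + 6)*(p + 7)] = 6*p + 28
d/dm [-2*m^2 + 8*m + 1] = 8 - 4*m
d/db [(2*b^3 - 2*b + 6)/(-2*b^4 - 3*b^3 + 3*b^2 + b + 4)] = 2*(2*b^6 - 3*b^4 + 20*b^3 + 42*b^2 - 18*b - 7)/(4*b^8 + 12*b^7 - 3*b^6 - 22*b^5 - 13*b^4 - 18*b^3 + 25*b^2 + 8*b + 16)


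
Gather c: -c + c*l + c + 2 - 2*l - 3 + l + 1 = c*l - l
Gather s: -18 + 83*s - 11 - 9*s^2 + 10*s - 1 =-9*s^2 + 93*s - 30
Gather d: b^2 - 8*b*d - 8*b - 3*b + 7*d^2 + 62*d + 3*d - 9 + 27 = b^2 - 11*b + 7*d^2 + d*(65 - 8*b) + 18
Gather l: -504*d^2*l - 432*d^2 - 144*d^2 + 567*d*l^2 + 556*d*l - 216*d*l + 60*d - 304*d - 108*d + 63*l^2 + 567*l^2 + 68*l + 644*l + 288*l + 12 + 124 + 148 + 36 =-576*d^2 - 352*d + l^2*(567*d + 630) + l*(-504*d^2 + 340*d + 1000) + 320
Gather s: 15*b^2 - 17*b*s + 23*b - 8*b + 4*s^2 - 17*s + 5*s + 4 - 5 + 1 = 15*b^2 + 15*b + 4*s^2 + s*(-17*b - 12)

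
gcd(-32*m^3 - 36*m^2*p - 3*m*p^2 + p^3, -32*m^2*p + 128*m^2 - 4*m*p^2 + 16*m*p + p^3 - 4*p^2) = -32*m^2 - 4*m*p + p^2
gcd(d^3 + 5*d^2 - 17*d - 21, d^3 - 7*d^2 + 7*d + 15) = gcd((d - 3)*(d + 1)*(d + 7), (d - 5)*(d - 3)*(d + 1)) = d^2 - 2*d - 3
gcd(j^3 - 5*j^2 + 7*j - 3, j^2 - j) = j - 1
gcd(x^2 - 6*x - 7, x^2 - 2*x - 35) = x - 7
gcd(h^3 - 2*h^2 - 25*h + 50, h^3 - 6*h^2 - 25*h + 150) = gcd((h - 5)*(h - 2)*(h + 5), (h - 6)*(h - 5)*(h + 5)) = h^2 - 25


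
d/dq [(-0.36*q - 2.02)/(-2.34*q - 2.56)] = (-8.904168*q - 9.741312)/(2.34*q + 2.56)^3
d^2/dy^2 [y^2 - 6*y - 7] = 2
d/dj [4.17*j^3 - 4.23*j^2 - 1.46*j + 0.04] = 12.51*j^2 - 8.46*j - 1.46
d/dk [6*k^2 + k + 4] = 12*k + 1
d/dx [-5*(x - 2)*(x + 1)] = 5 - 10*x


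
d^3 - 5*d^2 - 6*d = d*(d - 6)*(d + 1)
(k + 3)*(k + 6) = k^2 + 9*k + 18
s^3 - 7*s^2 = s^2*(s - 7)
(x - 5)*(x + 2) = x^2 - 3*x - 10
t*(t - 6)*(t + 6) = t^3 - 36*t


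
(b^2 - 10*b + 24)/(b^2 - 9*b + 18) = (b - 4)/(b - 3)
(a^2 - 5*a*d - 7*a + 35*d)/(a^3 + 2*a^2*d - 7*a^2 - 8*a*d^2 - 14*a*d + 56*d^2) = (a - 5*d)/(a^2 + 2*a*d - 8*d^2)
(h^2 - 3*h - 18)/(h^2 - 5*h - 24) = (h - 6)/(h - 8)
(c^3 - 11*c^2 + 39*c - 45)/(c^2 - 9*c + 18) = (c^2 - 8*c + 15)/(c - 6)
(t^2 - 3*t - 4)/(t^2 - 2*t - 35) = (-t^2 + 3*t + 4)/(-t^2 + 2*t + 35)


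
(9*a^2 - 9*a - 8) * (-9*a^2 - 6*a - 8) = -81*a^4 + 27*a^3 + 54*a^2 + 120*a + 64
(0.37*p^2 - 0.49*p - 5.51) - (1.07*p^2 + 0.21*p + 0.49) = -0.7*p^2 - 0.7*p - 6.0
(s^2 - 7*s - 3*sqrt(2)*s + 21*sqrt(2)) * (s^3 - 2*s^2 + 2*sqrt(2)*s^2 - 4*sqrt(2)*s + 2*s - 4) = s^5 - 9*s^4 - sqrt(2)*s^4 + 4*s^3 + 9*sqrt(2)*s^3 - 20*sqrt(2)*s^2 + 90*s^2 - 140*s + 54*sqrt(2)*s - 84*sqrt(2)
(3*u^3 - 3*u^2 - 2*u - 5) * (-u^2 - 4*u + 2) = -3*u^5 - 9*u^4 + 20*u^3 + 7*u^2 + 16*u - 10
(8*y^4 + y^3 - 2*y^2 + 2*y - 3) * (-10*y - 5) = -80*y^5 - 50*y^4 + 15*y^3 - 10*y^2 + 20*y + 15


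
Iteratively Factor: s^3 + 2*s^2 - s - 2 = (s + 2)*(s^2 - 1) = (s + 1)*(s + 2)*(s - 1)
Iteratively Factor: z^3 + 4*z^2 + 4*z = (z + 2)*(z^2 + 2*z) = (z + 2)^2*(z)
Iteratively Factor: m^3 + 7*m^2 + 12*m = (m + 4)*(m^2 + 3*m) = m*(m + 4)*(m + 3)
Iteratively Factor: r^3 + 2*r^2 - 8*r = (r - 2)*(r^2 + 4*r) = r*(r - 2)*(r + 4)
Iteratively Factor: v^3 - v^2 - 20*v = (v)*(v^2 - v - 20) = v*(v - 5)*(v + 4)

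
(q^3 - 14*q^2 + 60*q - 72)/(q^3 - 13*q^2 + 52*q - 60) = (q - 6)/(q - 5)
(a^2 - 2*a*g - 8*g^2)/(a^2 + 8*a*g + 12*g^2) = (a - 4*g)/(a + 6*g)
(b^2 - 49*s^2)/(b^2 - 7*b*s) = (b + 7*s)/b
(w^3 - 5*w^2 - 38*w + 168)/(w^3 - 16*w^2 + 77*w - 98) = (w^2 + 2*w - 24)/(w^2 - 9*w + 14)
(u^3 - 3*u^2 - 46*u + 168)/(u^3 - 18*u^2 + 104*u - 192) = (u + 7)/(u - 8)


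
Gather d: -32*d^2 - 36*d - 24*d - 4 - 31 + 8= -32*d^2 - 60*d - 27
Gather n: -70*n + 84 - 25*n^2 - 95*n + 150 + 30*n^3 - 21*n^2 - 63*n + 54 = 30*n^3 - 46*n^2 - 228*n + 288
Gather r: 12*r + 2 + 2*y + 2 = 12*r + 2*y + 4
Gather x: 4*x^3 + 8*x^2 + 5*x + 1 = 4*x^3 + 8*x^2 + 5*x + 1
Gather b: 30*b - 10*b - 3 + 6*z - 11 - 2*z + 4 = 20*b + 4*z - 10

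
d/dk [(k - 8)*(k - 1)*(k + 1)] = 3*k^2 - 16*k - 1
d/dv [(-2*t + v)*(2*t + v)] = 2*v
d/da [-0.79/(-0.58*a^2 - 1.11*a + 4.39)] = (-0.9164*a - 0.8769)/(0.58*a^2 + 1.11*a - 4.39)^2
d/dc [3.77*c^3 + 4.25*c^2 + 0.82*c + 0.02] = 11.31*c^2 + 8.5*c + 0.82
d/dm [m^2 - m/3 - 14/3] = 2*m - 1/3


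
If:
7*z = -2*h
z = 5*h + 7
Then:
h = -49/37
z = 14/37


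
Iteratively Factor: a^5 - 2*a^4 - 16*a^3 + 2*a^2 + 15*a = (a - 5)*(a^4 + 3*a^3 - a^2 - 3*a) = (a - 5)*(a + 3)*(a^3 - a) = (a - 5)*(a - 1)*(a + 3)*(a^2 + a) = a*(a - 5)*(a - 1)*(a + 3)*(a + 1)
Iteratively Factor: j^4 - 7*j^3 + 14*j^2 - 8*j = (j - 2)*(j^3 - 5*j^2 + 4*j) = (j - 4)*(j - 2)*(j^2 - j) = j*(j - 4)*(j - 2)*(j - 1)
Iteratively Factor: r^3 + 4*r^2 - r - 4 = (r + 4)*(r^2 - 1) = (r - 1)*(r + 4)*(r + 1)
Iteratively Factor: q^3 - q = (q + 1)*(q^2 - q) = q*(q + 1)*(q - 1)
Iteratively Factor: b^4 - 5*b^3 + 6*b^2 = (b - 2)*(b^3 - 3*b^2) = (b - 3)*(b - 2)*(b^2) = b*(b - 3)*(b - 2)*(b)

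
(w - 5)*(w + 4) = w^2 - w - 20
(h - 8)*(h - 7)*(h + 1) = h^3 - 14*h^2 + 41*h + 56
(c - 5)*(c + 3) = c^2 - 2*c - 15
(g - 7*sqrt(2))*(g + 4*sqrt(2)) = g^2 - 3*sqrt(2)*g - 56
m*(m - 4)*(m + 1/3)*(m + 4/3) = m^4 - 7*m^3/3 - 56*m^2/9 - 16*m/9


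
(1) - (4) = -3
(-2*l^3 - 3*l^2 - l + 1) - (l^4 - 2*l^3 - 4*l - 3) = -l^4 - 3*l^2 + 3*l + 4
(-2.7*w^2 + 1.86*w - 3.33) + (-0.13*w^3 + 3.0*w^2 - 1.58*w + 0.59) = -0.13*w^3 + 0.3*w^2 + 0.28*w - 2.74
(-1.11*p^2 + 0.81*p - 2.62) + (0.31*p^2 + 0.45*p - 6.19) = -0.8*p^2 + 1.26*p - 8.81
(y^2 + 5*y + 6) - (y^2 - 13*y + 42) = 18*y - 36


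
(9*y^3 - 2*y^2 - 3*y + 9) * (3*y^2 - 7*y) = 27*y^5 - 69*y^4 + 5*y^3 + 48*y^2 - 63*y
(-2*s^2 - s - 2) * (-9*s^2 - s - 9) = 18*s^4 + 11*s^3 + 37*s^2 + 11*s + 18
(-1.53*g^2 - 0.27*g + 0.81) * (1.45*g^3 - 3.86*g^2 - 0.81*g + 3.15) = -2.2185*g^5 + 5.5143*g^4 + 3.456*g^3 - 7.7274*g^2 - 1.5066*g + 2.5515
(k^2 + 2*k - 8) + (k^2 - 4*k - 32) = 2*k^2 - 2*k - 40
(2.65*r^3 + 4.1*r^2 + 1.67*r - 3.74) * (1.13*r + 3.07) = 2.9945*r^4 + 12.7685*r^3 + 14.4741*r^2 + 0.9007*r - 11.4818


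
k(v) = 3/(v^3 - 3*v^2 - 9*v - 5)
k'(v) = 3*(-3*v^2 + 6*v + 9)/(v^3 - 3*v^2 - 9*v - 5)^2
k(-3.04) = -0.09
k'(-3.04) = -0.10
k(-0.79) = -11.75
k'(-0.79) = 109.87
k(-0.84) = -20.07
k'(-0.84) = 247.39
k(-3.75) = -0.05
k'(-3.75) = -0.04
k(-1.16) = -19.02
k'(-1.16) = -240.89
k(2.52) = -0.10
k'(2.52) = 0.02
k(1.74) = -0.12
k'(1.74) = 0.05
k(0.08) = -0.52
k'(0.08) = 0.86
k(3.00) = -0.09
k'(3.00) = 0.00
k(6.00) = 0.06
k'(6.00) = -0.08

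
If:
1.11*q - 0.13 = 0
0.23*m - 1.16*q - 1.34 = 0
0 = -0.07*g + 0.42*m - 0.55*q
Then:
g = 37.58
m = 6.42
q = 0.12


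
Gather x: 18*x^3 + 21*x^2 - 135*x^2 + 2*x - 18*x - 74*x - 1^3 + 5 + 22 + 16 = 18*x^3 - 114*x^2 - 90*x + 42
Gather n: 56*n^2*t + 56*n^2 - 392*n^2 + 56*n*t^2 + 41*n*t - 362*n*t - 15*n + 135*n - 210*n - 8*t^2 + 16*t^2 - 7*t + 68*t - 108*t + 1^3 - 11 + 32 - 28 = n^2*(56*t - 336) + n*(56*t^2 - 321*t - 90) + 8*t^2 - 47*t - 6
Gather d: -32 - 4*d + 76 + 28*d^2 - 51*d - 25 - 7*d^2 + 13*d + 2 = 21*d^2 - 42*d + 21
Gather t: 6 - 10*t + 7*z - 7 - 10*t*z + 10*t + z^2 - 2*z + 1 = -10*t*z + z^2 + 5*z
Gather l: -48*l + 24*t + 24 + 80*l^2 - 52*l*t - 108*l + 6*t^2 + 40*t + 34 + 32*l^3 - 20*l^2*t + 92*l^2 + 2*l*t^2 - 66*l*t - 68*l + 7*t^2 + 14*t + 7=32*l^3 + l^2*(172 - 20*t) + l*(2*t^2 - 118*t - 224) + 13*t^2 + 78*t + 65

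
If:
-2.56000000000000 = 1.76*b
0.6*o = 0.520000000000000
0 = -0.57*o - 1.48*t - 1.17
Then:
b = -1.45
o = 0.87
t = -1.12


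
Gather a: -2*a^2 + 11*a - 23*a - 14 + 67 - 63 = -2*a^2 - 12*a - 10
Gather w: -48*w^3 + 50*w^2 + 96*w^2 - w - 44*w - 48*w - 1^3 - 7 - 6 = -48*w^3 + 146*w^2 - 93*w - 14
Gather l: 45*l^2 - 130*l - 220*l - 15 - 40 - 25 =45*l^2 - 350*l - 80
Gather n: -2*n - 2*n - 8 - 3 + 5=-4*n - 6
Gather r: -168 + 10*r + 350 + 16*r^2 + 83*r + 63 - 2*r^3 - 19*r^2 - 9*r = -2*r^3 - 3*r^2 + 84*r + 245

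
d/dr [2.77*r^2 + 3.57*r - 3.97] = 5.54*r + 3.57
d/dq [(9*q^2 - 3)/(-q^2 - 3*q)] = 3*(-9*q^2 - 2*q - 3)/(q^2*(q^2 + 6*q + 9))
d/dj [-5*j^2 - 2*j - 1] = -10*j - 2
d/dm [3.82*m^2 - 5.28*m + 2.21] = 7.64*m - 5.28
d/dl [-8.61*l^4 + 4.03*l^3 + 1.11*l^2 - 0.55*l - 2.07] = -34.44*l^3 + 12.09*l^2 + 2.22*l - 0.55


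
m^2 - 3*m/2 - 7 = (m - 7/2)*(m + 2)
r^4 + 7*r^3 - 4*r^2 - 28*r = r*(r - 2)*(r + 2)*(r + 7)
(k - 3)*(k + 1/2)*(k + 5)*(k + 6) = k^4 + 17*k^3/2 + k^2 - 183*k/2 - 45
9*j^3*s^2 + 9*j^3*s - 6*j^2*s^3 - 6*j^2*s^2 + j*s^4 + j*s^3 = s*(-3*j + s)^2*(j*s + j)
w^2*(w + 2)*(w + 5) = w^4 + 7*w^3 + 10*w^2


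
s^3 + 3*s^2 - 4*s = s*(s - 1)*(s + 4)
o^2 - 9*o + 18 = (o - 6)*(o - 3)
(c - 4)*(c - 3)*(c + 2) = c^3 - 5*c^2 - 2*c + 24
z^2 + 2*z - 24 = (z - 4)*(z + 6)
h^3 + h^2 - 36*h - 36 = (h - 6)*(h + 1)*(h + 6)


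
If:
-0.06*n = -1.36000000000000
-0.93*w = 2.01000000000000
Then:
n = 22.67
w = -2.16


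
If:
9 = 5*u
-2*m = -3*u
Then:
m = 27/10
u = 9/5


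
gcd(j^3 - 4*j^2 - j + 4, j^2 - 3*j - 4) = j^2 - 3*j - 4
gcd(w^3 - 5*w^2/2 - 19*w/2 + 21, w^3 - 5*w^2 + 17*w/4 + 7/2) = w^2 - 11*w/2 + 7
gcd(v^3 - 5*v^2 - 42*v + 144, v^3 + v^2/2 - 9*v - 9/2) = v - 3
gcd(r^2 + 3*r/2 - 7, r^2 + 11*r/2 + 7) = r + 7/2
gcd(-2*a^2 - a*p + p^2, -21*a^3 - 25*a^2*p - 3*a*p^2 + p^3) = a + p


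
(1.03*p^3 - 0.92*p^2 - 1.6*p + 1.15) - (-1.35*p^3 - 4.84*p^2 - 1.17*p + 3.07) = 2.38*p^3 + 3.92*p^2 - 0.43*p - 1.92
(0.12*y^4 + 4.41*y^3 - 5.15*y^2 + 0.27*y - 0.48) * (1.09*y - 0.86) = 0.1308*y^5 + 4.7037*y^4 - 9.4061*y^3 + 4.7233*y^2 - 0.7554*y + 0.4128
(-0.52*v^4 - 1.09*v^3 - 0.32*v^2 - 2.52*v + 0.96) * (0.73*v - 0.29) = -0.3796*v^5 - 0.6449*v^4 + 0.0825*v^3 - 1.7468*v^2 + 1.4316*v - 0.2784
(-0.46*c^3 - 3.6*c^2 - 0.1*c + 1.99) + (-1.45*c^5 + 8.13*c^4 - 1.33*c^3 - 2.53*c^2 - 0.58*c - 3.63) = -1.45*c^5 + 8.13*c^4 - 1.79*c^3 - 6.13*c^2 - 0.68*c - 1.64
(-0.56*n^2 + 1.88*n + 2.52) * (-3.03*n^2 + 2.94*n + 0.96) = 1.6968*n^4 - 7.3428*n^3 - 2.646*n^2 + 9.2136*n + 2.4192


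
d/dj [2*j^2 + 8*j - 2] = 4*j + 8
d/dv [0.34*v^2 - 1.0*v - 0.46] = 0.68*v - 1.0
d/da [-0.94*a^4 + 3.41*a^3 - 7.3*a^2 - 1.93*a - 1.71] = -3.76*a^3 + 10.23*a^2 - 14.6*a - 1.93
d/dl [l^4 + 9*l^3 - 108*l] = 4*l^3 + 27*l^2 - 108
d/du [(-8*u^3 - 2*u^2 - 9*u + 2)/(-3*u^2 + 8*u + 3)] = (24*u^4 - 128*u^3 - 115*u^2 - 43)/(9*u^4 - 48*u^3 + 46*u^2 + 48*u + 9)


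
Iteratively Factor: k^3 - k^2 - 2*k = (k + 1)*(k^2 - 2*k) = k*(k + 1)*(k - 2)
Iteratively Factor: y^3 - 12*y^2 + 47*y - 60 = (y - 4)*(y^2 - 8*y + 15) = (y - 5)*(y - 4)*(y - 3)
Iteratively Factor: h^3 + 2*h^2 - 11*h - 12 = (h + 1)*(h^2 + h - 12) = (h + 1)*(h + 4)*(h - 3)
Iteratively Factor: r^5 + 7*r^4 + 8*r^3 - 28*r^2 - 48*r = (r + 3)*(r^4 + 4*r^3 - 4*r^2 - 16*r) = r*(r + 3)*(r^3 + 4*r^2 - 4*r - 16) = r*(r - 2)*(r + 3)*(r^2 + 6*r + 8) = r*(r - 2)*(r + 2)*(r + 3)*(r + 4)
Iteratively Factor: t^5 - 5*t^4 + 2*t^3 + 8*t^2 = (t)*(t^4 - 5*t^3 + 2*t^2 + 8*t) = t^2*(t^3 - 5*t^2 + 2*t + 8) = t^2*(t + 1)*(t^2 - 6*t + 8) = t^2*(t - 4)*(t + 1)*(t - 2)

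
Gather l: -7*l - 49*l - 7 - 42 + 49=-56*l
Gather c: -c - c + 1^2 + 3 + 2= 6 - 2*c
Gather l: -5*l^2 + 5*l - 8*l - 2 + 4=-5*l^2 - 3*l + 2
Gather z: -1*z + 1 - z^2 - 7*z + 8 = -z^2 - 8*z + 9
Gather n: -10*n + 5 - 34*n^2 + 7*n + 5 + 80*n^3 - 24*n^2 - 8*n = 80*n^3 - 58*n^2 - 11*n + 10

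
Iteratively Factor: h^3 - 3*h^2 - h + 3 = (h - 1)*(h^2 - 2*h - 3) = (h - 1)*(h + 1)*(h - 3)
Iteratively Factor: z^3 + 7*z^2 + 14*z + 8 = (z + 4)*(z^2 + 3*z + 2) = (z + 2)*(z + 4)*(z + 1)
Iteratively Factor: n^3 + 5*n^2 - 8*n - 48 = (n - 3)*(n^2 + 8*n + 16) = (n - 3)*(n + 4)*(n + 4)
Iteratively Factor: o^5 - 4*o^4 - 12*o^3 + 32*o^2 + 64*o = (o + 2)*(o^4 - 6*o^3 + 32*o) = (o - 4)*(o + 2)*(o^3 - 2*o^2 - 8*o) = (o - 4)^2*(o + 2)*(o^2 + 2*o) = (o - 4)^2*(o + 2)^2*(o)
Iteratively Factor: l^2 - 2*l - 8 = (l + 2)*(l - 4)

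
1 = 1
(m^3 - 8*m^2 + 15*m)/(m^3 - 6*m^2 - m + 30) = m/(m + 2)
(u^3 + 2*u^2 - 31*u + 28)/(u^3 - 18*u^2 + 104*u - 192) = (u^2 + 6*u - 7)/(u^2 - 14*u + 48)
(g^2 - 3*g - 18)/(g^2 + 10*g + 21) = (g - 6)/(g + 7)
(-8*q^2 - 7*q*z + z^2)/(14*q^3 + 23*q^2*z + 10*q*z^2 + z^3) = (-8*q + z)/(14*q^2 + 9*q*z + z^2)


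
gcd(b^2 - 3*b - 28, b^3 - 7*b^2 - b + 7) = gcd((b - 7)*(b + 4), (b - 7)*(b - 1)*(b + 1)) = b - 7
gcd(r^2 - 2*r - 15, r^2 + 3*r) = r + 3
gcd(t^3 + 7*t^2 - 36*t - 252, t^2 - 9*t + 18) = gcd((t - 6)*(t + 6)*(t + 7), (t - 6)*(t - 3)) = t - 6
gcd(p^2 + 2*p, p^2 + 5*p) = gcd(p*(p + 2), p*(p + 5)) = p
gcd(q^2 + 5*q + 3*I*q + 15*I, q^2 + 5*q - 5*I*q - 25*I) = q + 5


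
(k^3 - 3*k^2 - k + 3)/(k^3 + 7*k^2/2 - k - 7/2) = 2*(k - 3)/(2*k + 7)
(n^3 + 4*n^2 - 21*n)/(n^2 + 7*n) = n - 3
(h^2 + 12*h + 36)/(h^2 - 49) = (h^2 + 12*h + 36)/(h^2 - 49)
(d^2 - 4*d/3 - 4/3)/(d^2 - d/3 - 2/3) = (d - 2)/(d - 1)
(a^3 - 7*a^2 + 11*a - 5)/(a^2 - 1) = (a^2 - 6*a + 5)/(a + 1)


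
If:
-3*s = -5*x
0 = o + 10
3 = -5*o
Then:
No Solution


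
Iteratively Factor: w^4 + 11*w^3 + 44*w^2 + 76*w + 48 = (w + 4)*(w^3 + 7*w^2 + 16*w + 12) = (w + 2)*(w + 4)*(w^2 + 5*w + 6) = (w + 2)^2*(w + 4)*(w + 3)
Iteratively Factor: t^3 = (t)*(t^2) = t^2*(t)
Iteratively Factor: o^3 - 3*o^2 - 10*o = (o)*(o^2 - 3*o - 10) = o*(o + 2)*(o - 5)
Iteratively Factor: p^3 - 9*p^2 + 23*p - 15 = (p - 5)*(p^2 - 4*p + 3) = (p - 5)*(p - 1)*(p - 3)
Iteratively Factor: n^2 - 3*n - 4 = (n - 4)*(n + 1)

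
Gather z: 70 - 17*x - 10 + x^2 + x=x^2 - 16*x + 60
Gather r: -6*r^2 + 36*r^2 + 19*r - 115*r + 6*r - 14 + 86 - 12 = 30*r^2 - 90*r + 60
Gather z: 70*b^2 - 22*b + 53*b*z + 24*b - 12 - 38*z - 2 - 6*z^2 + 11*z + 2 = 70*b^2 + 2*b - 6*z^2 + z*(53*b - 27) - 12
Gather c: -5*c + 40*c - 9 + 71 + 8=35*c + 70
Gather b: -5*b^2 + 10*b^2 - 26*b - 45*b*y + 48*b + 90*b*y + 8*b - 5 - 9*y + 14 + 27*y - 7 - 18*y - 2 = 5*b^2 + b*(45*y + 30)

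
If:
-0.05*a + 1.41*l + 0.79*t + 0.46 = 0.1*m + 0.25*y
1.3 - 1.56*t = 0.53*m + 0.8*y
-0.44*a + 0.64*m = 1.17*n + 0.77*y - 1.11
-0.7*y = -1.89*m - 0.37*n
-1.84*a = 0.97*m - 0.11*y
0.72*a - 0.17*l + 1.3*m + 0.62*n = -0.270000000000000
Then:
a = 1.10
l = -4.22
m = -2.76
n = 2.92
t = 4.80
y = -5.91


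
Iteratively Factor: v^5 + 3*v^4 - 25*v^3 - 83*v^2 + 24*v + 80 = (v + 4)*(v^4 - v^3 - 21*v^2 + v + 20) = (v - 1)*(v + 4)*(v^3 - 21*v - 20) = (v - 1)*(v + 1)*(v + 4)*(v^2 - v - 20) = (v - 1)*(v + 1)*(v + 4)^2*(v - 5)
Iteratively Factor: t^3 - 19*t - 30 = (t + 3)*(t^2 - 3*t - 10) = (t + 2)*(t + 3)*(t - 5)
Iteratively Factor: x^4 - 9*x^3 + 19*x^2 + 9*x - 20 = (x - 4)*(x^3 - 5*x^2 - x + 5) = (x - 4)*(x + 1)*(x^2 - 6*x + 5) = (x - 4)*(x - 1)*(x + 1)*(x - 5)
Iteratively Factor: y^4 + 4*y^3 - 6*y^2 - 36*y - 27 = (y + 3)*(y^3 + y^2 - 9*y - 9) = (y + 3)^2*(y^2 - 2*y - 3) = (y + 1)*(y + 3)^2*(y - 3)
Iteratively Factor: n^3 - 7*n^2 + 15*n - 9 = (n - 3)*(n^2 - 4*n + 3) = (n - 3)^2*(n - 1)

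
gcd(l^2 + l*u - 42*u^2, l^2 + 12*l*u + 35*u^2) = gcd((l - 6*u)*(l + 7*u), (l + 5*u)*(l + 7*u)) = l + 7*u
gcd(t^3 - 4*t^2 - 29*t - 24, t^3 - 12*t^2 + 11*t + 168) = t^2 - 5*t - 24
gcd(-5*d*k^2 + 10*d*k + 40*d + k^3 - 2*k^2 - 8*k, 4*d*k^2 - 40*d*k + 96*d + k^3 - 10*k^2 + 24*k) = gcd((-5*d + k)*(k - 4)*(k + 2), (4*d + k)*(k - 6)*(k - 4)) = k - 4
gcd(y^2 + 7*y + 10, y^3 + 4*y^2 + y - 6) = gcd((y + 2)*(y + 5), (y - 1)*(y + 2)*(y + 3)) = y + 2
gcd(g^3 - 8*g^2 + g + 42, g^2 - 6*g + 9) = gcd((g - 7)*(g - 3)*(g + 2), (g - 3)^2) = g - 3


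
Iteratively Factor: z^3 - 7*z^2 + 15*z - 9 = (z - 1)*(z^2 - 6*z + 9) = (z - 3)*(z - 1)*(z - 3)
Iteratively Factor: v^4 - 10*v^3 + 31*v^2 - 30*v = (v - 2)*(v^3 - 8*v^2 + 15*v) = v*(v - 2)*(v^2 - 8*v + 15) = v*(v - 3)*(v - 2)*(v - 5)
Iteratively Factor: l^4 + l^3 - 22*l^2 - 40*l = (l + 2)*(l^3 - l^2 - 20*l) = (l - 5)*(l + 2)*(l^2 + 4*l) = (l - 5)*(l + 2)*(l + 4)*(l)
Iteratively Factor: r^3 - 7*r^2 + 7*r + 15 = (r - 3)*(r^2 - 4*r - 5) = (r - 3)*(r + 1)*(r - 5)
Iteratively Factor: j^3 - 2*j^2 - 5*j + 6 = (j - 1)*(j^2 - j - 6) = (j - 3)*(j - 1)*(j + 2)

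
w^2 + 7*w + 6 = (w + 1)*(w + 6)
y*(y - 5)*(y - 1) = y^3 - 6*y^2 + 5*y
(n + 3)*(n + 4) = n^2 + 7*n + 12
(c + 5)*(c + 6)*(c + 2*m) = c^3 + 2*c^2*m + 11*c^2 + 22*c*m + 30*c + 60*m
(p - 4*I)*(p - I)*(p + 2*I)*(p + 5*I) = p^4 + 2*I*p^3 + 21*p^2 + 22*I*p + 40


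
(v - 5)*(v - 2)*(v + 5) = v^3 - 2*v^2 - 25*v + 50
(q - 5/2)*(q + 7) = q^2 + 9*q/2 - 35/2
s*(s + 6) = s^2 + 6*s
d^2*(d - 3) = d^3 - 3*d^2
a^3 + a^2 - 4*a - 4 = (a - 2)*(a + 1)*(a + 2)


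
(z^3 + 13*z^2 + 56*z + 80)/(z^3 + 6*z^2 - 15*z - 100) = (z^2 + 8*z + 16)/(z^2 + z - 20)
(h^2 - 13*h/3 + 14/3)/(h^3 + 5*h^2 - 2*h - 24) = (h - 7/3)/(h^2 + 7*h + 12)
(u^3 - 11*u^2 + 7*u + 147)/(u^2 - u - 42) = (u^2 - 4*u - 21)/(u + 6)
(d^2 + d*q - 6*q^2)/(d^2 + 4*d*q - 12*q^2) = (d + 3*q)/(d + 6*q)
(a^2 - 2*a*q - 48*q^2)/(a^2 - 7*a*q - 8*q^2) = (a + 6*q)/(a + q)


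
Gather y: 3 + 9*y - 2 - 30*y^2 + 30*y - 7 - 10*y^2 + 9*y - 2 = -40*y^2 + 48*y - 8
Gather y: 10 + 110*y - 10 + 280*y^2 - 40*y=280*y^2 + 70*y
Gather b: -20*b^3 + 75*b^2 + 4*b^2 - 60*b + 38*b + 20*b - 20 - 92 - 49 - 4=-20*b^3 + 79*b^2 - 2*b - 165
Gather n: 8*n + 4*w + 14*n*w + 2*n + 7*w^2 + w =n*(14*w + 10) + 7*w^2 + 5*w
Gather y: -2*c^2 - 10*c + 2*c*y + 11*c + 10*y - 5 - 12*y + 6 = -2*c^2 + c + y*(2*c - 2) + 1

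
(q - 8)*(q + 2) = q^2 - 6*q - 16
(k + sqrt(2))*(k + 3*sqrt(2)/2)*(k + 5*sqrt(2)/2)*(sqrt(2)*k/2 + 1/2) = sqrt(2)*k^4/2 + 11*k^3/2 + 41*sqrt(2)*k^2/4 + 61*k/4 + 15*sqrt(2)/4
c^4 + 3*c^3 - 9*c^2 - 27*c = c*(c - 3)*(c + 3)^2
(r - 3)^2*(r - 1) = r^3 - 7*r^2 + 15*r - 9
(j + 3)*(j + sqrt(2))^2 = j^3 + 2*sqrt(2)*j^2 + 3*j^2 + 2*j + 6*sqrt(2)*j + 6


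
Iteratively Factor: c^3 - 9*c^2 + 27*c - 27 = (c - 3)*(c^2 - 6*c + 9) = (c - 3)^2*(c - 3)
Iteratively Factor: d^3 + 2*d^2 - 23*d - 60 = (d - 5)*(d^2 + 7*d + 12) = (d - 5)*(d + 4)*(d + 3)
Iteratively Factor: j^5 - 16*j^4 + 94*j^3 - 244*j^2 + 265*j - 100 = (j - 4)*(j^4 - 12*j^3 + 46*j^2 - 60*j + 25) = (j - 4)*(j - 1)*(j^3 - 11*j^2 + 35*j - 25) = (j - 5)*(j - 4)*(j - 1)*(j^2 - 6*j + 5) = (j - 5)^2*(j - 4)*(j - 1)*(j - 1)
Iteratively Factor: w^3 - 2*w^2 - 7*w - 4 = (w + 1)*(w^2 - 3*w - 4) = (w + 1)^2*(w - 4)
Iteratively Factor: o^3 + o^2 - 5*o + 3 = (o - 1)*(o^2 + 2*o - 3) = (o - 1)^2*(o + 3)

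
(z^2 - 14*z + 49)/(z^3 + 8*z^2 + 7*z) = (z^2 - 14*z + 49)/(z*(z^2 + 8*z + 7))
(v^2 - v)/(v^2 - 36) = v*(v - 1)/(v^2 - 36)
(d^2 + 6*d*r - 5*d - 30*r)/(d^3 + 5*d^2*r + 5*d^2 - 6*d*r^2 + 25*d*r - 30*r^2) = (5 - d)/(-d^2 + d*r - 5*d + 5*r)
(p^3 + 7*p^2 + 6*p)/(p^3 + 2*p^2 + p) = (p + 6)/(p + 1)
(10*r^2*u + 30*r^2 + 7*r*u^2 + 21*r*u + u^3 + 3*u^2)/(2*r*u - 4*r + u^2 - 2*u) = (5*r*u + 15*r + u^2 + 3*u)/(u - 2)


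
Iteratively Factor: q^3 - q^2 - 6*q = (q - 3)*(q^2 + 2*q) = q*(q - 3)*(q + 2)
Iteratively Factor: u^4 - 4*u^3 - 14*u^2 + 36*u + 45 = (u - 5)*(u^3 + u^2 - 9*u - 9) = (u - 5)*(u + 3)*(u^2 - 2*u - 3) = (u - 5)*(u + 1)*(u + 3)*(u - 3)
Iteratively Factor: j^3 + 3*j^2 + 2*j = (j + 2)*(j^2 + j) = (j + 1)*(j + 2)*(j)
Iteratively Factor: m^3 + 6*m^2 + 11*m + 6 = (m + 3)*(m^2 + 3*m + 2) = (m + 2)*(m + 3)*(m + 1)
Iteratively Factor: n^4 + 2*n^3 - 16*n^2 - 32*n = (n + 2)*(n^3 - 16*n) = (n + 2)*(n + 4)*(n^2 - 4*n) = (n - 4)*(n + 2)*(n + 4)*(n)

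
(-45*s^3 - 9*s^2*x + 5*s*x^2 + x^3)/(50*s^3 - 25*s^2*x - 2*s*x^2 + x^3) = (-9*s^2 + x^2)/(10*s^2 - 7*s*x + x^2)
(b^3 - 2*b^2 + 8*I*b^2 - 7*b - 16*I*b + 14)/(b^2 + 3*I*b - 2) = (b^2 + b*(-2 + 7*I) - 14*I)/(b + 2*I)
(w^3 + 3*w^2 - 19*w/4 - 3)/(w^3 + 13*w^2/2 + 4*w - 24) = (w + 1/2)/(w + 4)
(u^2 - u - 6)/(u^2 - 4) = (u - 3)/(u - 2)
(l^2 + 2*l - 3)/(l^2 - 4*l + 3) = (l + 3)/(l - 3)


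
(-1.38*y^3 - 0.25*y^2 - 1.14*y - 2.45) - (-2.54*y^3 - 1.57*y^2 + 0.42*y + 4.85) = 1.16*y^3 + 1.32*y^2 - 1.56*y - 7.3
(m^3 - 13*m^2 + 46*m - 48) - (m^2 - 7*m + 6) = m^3 - 14*m^2 + 53*m - 54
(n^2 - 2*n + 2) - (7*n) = n^2 - 9*n + 2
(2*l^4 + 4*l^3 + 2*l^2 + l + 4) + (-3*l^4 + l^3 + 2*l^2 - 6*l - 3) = -l^4 + 5*l^3 + 4*l^2 - 5*l + 1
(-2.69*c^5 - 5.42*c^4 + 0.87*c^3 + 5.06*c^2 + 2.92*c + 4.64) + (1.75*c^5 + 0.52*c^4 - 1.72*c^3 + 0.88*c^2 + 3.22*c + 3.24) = -0.94*c^5 - 4.9*c^4 - 0.85*c^3 + 5.94*c^2 + 6.14*c + 7.88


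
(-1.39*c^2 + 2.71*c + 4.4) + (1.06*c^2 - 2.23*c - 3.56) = -0.33*c^2 + 0.48*c + 0.84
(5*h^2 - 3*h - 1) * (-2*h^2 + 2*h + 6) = -10*h^4 + 16*h^3 + 26*h^2 - 20*h - 6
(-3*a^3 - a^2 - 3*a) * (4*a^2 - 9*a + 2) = -12*a^5 + 23*a^4 - 9*a^3 + 25*a^2 - 6*a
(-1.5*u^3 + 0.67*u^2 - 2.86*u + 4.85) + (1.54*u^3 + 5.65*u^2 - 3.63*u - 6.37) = 0.04*u^3 + 6.32*u^2 - 6.49*u - 1.52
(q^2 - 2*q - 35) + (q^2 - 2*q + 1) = 2*q^2 - 4*q - 34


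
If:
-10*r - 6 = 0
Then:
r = -3/5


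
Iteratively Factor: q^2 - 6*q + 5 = (q - 5)*(q - 1)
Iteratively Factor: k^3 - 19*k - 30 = (k + 3)*(k^2 - 3*k - 10) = (k + 2)*(k + 3)*(k - 5)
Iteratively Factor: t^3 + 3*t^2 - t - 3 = (t + 1)*(t^2 + 2*t - 3) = (t + 1)*(t + 3)*(t - 1)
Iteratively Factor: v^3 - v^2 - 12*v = (v - 4)*(v^2 + 3*v) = v*(v - 4)*(v + 3)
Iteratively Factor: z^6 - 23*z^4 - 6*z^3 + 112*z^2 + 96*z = (z + 4)*(z^5 - 4*z^4 - 7*z^3 + 22*z^2 + 24*z) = (z - 3)*(z + 4)*(z^4 - z^3 - 10*z^2 - 8*z) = (z - 4)*(z - 3)*(z + 4)*(z^3 + 3*z^2 + 2*z) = (z - 4)*(z - 3)*(z + 2)*(z + 4)*(z^2 + z) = z*(z - 4)*(z - 3)*(z + 2)*(z + 4)*(z + 1)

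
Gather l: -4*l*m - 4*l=l*(-4*m - 4)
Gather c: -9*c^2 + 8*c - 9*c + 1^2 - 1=-9*c^2 - c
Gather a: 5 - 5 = 0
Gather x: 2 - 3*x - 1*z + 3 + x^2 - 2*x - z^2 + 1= x^2 - 5*x - z^2 - z + 6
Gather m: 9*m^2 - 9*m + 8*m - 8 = 9*m^2 - m - 8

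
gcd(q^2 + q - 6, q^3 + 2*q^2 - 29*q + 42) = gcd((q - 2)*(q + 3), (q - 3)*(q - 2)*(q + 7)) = q - 2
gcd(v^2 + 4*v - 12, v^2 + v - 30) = v + 6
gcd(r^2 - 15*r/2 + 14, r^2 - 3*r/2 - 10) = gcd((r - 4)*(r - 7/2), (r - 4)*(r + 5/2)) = r - 4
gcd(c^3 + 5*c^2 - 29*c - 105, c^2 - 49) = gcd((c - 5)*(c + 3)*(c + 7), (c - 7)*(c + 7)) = c + 7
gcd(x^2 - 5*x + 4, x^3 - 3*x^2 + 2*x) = x - 1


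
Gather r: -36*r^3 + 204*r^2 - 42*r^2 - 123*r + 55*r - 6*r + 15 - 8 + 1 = -36*r^3 + 162*r^2 - 74*r + 8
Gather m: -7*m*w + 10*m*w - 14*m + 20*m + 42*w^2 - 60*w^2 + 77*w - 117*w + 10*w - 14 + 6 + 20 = m*(3*w + 6) - 18*w^2 - 30*w + 12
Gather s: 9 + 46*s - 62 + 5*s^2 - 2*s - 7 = 5*s^2 + 44*s - 60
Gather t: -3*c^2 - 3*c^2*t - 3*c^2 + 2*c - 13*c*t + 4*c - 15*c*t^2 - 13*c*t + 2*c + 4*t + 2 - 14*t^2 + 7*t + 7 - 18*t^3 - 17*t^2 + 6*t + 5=-6*c^2 + 8*c - 18*t^3 + t^2*(-15*c - 31) + t*(-3*c^2 - 26*c + 17) + 14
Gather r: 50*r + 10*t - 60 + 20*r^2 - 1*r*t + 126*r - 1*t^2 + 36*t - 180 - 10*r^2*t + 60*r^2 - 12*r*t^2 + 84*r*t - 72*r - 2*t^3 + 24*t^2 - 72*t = r^2*(80 - 10*t) + r*(-12*t^2 + 83*t + 104) - 2*t^3 + 23*t^2 - 26*t - 240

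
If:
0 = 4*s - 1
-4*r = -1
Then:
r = 1/4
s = 1/4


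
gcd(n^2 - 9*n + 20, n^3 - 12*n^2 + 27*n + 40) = n - 5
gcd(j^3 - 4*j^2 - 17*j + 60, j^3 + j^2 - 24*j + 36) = j - 3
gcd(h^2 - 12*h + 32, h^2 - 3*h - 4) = h - 4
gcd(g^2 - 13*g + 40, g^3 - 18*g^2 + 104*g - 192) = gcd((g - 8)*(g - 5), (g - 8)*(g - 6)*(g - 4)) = g - 8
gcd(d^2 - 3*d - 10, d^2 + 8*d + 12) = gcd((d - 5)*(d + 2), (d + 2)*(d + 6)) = d + 2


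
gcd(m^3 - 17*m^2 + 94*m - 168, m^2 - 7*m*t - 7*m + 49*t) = m - 7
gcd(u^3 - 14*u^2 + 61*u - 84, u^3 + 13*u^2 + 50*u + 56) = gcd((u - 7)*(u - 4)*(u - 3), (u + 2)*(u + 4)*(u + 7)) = 1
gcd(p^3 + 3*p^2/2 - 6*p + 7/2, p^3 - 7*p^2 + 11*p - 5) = p^2 - 2*p + 1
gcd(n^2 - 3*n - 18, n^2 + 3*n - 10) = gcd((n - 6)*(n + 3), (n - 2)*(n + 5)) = 1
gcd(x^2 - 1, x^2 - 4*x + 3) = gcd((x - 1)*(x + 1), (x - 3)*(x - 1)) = x - 1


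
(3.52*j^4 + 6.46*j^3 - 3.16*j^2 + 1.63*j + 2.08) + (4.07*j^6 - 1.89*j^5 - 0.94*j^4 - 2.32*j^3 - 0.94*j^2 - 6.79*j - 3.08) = 4.07*j^6 - 1.89*j^5 + 2.58*j^4 + 4.14*j^3 - 4.1*j^2 - 5.16*j - 1.0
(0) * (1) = 0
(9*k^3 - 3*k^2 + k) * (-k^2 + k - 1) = -9*k^5 + 12*k^4 - 13*k^3 + 4*k^2 - k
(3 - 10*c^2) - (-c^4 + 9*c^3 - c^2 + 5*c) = c^4 - 9*c^3 - 9*c^2 - 5*c + 3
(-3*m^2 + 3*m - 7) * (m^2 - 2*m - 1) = -3*m^4 + 9*m^3 - 10*m^2 + 11*m + 7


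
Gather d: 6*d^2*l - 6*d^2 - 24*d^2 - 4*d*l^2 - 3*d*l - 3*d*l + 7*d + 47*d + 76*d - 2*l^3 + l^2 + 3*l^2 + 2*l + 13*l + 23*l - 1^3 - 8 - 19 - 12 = d^2*(6*l - 30) + d*(-4*l^2 - 6*l + 130) - 2*l^3 + 4*l^2 + 38*l - 40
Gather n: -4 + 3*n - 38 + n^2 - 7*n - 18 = n^2 - 4*n - 60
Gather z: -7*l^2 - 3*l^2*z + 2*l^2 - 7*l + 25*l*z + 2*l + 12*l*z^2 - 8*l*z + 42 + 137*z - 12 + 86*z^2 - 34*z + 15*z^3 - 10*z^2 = -5*l^2 - 5*l + 15*z^3 + z^2*(12*l + 76) + z*(-3*l^2 + 17*l + 103) + 30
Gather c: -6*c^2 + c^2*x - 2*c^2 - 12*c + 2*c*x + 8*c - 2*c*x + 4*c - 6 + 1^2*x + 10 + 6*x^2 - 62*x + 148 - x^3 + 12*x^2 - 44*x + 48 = c^2*(x - 8) - x^3 + 18*x^2 - 105*x + 200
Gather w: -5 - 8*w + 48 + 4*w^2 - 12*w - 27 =4*w^2 - 20*w + 16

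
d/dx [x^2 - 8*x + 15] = 2*x - 8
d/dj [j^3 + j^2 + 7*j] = 3*j^2 + 2*j + 7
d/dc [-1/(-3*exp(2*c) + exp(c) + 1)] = (1 - 6*exp(c))*exp(c)/(-3*exp(2*c) + exp(c) + 1)^2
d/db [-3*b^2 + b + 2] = 1 - 6*b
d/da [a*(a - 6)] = 2*a - 6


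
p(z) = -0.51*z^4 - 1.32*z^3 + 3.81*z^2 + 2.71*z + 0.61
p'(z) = -2.04*z^3 - 3.96*z^2 + 7.62*z + 2.71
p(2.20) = -0.99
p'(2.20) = -21.41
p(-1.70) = 9.24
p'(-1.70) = -11.67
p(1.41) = 6.29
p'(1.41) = -0.14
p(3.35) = -61.41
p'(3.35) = -92.90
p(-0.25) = 0.19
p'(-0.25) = 0.59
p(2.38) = -5.52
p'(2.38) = -29.09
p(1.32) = 6.24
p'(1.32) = 1.18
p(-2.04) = 13.31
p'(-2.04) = -12.00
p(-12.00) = -7777.67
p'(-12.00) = 2866.15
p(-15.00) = -20546.54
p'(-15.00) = 5882.41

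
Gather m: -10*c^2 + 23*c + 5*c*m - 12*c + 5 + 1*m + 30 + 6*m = -10*c^2 + 11*c + m*(5*c + 7) + 35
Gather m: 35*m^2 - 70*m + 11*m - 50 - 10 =35*m^2 - 59*m - 60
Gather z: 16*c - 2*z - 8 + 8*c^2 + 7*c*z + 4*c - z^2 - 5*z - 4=8*c^2 + 20*c - z^2 + z*(7*c - 7) - 12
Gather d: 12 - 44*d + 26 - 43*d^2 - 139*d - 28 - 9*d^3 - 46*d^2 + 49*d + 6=-9*d^3 - 89*d^2 - 134*d + 16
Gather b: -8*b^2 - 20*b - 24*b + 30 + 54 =-8*b^2 - 44*b + 84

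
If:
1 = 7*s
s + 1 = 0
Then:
No Solution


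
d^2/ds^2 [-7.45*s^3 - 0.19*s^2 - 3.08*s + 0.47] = -44.7*s - 0.38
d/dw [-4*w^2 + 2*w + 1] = 2 - 8*w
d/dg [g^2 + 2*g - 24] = 2*g + 2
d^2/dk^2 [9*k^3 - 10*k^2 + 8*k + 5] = 54*k - 20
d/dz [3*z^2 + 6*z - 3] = 6*z + 6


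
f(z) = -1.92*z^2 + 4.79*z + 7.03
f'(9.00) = -29.77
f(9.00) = -105.38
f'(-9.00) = 39.35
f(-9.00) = -191.60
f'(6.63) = -20.67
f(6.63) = -45.61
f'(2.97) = -6.61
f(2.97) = 4.32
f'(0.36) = 3.41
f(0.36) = 8.51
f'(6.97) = -21.97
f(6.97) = -52.86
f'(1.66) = -1.58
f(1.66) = 9.69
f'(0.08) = 4.48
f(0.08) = 7.40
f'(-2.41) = 14.04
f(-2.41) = -15.67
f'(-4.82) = 23.30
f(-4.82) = -60.66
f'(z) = 4.79 - 3.84*z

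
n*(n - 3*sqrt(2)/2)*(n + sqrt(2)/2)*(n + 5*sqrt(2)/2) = n^4 + 3*sqrt(2)*n^3/2 - 13*n^2/2 - 15*sqrt(2)*n/4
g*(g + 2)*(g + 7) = g^3 + 9*g^2 + 14*g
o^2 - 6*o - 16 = (o - 8)*(o + 2)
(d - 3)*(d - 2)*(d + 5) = d^3 - 19*d + 30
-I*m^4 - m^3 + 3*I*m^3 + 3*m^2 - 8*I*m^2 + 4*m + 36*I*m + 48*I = (m - 4)*(m - 4*I)*(m + 3*I)*(-I*m - I)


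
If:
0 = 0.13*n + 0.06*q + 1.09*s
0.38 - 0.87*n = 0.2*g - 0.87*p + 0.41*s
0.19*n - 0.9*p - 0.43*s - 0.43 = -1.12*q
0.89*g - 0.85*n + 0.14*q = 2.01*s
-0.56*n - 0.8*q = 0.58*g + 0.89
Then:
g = -0.35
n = -0.67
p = -1.15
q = -0.38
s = 0.10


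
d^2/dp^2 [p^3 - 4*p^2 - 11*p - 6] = 6*p - 8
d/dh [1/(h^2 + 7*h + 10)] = (-2*h - 7)/(h^2 + 7*h + 10)^2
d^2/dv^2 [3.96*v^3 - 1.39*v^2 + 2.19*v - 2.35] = 23.76*v - 2.78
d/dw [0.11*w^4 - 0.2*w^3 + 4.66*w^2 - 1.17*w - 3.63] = 0.44*w^3 - 0.6*w^2 + 9.32*w - 1.17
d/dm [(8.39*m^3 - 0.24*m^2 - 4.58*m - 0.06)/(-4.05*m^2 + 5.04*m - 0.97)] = (-33.9795*m^4 + 84.5712*m^3 - 44.1735*m^2 - 0.0204000000000022*m + 4.745)/(16.4025*m^4 - 40.824*m^3 + 33.2586*m^2 - 9.7776*m + 0.9409)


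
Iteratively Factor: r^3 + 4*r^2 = (r)*(r^2 + 4*r) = r^2*(r + 4)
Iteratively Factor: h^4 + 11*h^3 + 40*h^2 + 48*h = (h)*(h^3 + 11*h^2 + 40*h + 48) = h*(h + 3)*(h^2 + 8*h + 16) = h*(h + 3)*(h + 4)*(h + 4)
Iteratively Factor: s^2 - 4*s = (s)*(s - 4)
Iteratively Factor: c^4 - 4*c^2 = (c + 2)*(c^3 - 2*c^2) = c*(c + 2)*(c^2 - 2*c) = c*(c - 2)*(c + 2)*(c)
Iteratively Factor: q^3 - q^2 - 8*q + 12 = (q + 3)*(q^2 - 4*q + 4) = (q - 2)*(q + 3)*(q - 2)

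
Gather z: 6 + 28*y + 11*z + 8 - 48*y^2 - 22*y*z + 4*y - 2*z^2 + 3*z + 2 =-48*y^2 + 32*y - 2*z^2 + z*(14 - 22*y) + 16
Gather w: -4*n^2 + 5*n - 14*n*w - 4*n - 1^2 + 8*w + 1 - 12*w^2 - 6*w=-4*n^2 + n - 12*w^2 + w*(2 - 14*n)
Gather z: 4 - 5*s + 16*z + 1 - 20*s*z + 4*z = -5*s + z*(20 - 20*s) + 5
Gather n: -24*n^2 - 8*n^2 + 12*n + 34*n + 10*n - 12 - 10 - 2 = -32*n^2 + 56*n - 24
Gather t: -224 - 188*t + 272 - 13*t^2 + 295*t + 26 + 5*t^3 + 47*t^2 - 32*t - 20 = 5*t^3 + 34*t^2 + 75*t + 54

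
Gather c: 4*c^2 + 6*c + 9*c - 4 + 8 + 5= 4*c^2 + 15*c + 9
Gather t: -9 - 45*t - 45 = -45*t - 54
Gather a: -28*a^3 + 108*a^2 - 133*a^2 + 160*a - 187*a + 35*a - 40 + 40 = -28*a^3 - 25*a^2 + 8*a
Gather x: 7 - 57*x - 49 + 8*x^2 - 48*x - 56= 8*x^2 - 105*x - 98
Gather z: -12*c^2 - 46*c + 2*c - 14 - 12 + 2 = -12*c^2 - 44*c - 24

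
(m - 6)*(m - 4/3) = m^2 - 22*m/3 + 8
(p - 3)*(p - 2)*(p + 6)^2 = p^4 + 7*p^3 - 18*p^2 - 108*p + 216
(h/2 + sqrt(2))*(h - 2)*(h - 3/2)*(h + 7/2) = h^4/2 + sqrt(2)*h^3 - 37*h^2/8 - 37*sqrt(2)*h/4 + 21*h/4 + 21*sqrt(2)/2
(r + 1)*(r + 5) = r^2 + 6*r + 5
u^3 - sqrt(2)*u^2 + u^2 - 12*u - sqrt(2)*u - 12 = (u + 1)*(u - 3*sqrt(2))*(u + 2*sqrt(2))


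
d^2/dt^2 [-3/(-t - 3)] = 6/(t + 3)^3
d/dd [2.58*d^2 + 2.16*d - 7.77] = 5.16*d + 2.16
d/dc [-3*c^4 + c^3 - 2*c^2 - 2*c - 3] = -12*c^3 + 3*c^2 - 4*c - 2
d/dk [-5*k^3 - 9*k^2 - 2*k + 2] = -15*k^2 - 18*k - 2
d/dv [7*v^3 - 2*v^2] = v*(21*v - 4)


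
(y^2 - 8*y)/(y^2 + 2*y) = (y - 8)/(y + 2)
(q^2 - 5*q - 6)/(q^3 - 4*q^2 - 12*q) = (q + 1)/(q*(q + 2))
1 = 1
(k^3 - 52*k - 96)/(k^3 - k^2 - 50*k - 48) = (k + 2)/(k + 1)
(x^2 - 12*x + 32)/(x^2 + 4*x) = (x^2 - 12*x + 32)/(x*(x + 4))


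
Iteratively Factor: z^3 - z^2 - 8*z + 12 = (z - 2)*(z^2 + z - 6) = (z - 2)^2*(z + 3)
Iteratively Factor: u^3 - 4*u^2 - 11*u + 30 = (u + 3)*(u^2 - 7*u + 10) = (u - 5)*(u + 3)*(u - 2)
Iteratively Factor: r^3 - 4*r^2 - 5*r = (r - 5)*(r^2 + r) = r*(r - 5)*(r + 1)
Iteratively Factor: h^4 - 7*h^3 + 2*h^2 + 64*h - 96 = (h - 2)*(h^3 - 5*h^2 - 8*h + 48) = (h - 4)*(h - 2)*(h^2 - h - 12) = (h - 4)*(h - 2)*(h + 3)*(h - 4)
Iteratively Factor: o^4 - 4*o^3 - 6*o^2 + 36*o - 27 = (o - 3)*(o^3 - o^2 - 9*o + 9) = (o - 3)*(o - 1)*(o^2 - 9) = (o - 3)*(o - 1)*(o + 3)*(o - 3)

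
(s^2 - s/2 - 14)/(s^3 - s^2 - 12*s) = (s + 7/2)/(s*(s + 3))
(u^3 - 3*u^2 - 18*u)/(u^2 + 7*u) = (u^2 - 3*u - 18)/(u + 7)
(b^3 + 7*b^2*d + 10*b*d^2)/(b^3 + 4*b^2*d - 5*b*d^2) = (b + 2*d)/(b - d)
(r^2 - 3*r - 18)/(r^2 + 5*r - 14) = (r^2 - 3*r - 18)/(r^2 + 5*r - 14)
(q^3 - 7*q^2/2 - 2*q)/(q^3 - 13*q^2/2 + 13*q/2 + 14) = q*(2*q + 1)/(2*q^2 - 5*q - 7)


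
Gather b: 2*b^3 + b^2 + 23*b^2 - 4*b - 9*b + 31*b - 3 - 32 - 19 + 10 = 2*b^3 + 24*b^2 + 18*b - 44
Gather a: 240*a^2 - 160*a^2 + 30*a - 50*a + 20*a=80*a^2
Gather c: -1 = -1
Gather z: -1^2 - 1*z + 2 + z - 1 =0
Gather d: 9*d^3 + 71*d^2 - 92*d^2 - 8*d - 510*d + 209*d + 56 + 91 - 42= 9*d^3 - 21*d^2 - 309*d + 105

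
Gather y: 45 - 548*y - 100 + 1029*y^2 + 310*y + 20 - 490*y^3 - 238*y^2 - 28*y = -490*y^3 + 791*y^2 - 266*y - 35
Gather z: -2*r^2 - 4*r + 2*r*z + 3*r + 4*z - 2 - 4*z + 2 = -2*r^2 + 2*r*z - r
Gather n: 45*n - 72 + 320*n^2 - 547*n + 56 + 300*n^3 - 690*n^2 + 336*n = 300*n^3 - 370*n^2 - 166*n - 16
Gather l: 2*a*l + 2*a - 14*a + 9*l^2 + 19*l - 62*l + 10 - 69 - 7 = -12*a + 9*l^2 + l*(2*a - 43) - 66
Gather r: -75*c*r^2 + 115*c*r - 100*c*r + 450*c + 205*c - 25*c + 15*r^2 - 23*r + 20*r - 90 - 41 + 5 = 630*c + r^2*(15 - 75*c) + r*(15*c - 3) - 126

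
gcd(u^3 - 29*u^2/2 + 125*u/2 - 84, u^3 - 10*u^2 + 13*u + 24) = u^2 - 11*u + 24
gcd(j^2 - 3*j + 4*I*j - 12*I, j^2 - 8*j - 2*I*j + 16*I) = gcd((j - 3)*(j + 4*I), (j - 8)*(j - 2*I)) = 1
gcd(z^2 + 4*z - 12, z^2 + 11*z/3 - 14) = z + 6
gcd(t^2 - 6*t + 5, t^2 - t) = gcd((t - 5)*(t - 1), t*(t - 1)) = t - 1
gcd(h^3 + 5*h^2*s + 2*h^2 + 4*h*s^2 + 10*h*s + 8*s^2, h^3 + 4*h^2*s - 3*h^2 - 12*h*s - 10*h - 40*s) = h^2 + 4*h*s + 2*h + 8*s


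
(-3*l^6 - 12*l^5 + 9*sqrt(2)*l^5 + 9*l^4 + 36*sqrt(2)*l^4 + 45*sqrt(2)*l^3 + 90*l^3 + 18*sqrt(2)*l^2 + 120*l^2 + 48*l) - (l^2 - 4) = -3*l^6 - 12*l^5 + 9*sqrt(2)*l^5 + 9*l^4 + 36*sqrt(2)*l^4 + 45*sqrt(2)*l^3 + 90*l^3 + 18*sqrt(2)*l^2 + 119*l^2 + 48*l + 4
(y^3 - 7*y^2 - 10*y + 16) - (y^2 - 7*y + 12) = y^3 - 8*y^2 - 3*y + 4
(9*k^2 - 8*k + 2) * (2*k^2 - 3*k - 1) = 18*k^4 - 43*k^3 + 19*k^2 + 2*k - 2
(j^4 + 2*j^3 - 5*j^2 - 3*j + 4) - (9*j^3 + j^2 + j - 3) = j^4 - 7*j^3 - 6*j^2 - 4*j + 7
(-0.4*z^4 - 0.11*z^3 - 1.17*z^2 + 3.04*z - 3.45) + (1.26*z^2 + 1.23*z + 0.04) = -0.4*z^4 - 0.11*z^3 + 0.0900000000000001*z^2 + 4.27*z - 3.41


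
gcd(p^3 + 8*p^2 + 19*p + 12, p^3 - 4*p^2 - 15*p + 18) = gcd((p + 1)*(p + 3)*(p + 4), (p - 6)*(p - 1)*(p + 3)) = p + 3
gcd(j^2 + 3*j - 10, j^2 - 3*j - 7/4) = 1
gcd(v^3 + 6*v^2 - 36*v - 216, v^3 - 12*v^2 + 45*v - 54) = v - 6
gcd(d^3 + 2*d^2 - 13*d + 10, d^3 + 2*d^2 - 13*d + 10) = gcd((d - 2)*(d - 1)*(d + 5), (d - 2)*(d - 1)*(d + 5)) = d^3 + 2*d^2 - 13*d + 10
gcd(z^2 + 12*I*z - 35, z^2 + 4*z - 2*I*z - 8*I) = 1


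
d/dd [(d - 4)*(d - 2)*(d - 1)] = 3*d^2 - 14*d + 14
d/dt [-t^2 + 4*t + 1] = 4 - 2*t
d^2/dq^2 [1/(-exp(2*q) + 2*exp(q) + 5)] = 2*(4*(1 - exp(q))^2*exp(q) + (2*exp(q) - 1)*(-exp(2*q) + 2*exp(q) + 5))*exp(q)/(-exp(2*q) + 2*exp(q) + 5)^3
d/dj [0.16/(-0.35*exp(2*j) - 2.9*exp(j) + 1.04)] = (0.112*exp(j) + 0.464)*exp(j)/(0.35*exp(2*j) + 2.9*exp(j) - 1.04)^2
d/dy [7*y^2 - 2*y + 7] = 14*y - 2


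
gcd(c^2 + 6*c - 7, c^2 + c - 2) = c - 1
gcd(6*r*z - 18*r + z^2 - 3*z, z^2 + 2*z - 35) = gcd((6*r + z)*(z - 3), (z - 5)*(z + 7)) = 1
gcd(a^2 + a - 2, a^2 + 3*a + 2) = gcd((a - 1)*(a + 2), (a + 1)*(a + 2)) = a + 2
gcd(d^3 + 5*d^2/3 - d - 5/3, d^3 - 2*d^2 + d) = d - 1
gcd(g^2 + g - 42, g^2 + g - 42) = g^2 + g - 42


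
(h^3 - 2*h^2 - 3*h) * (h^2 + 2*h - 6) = h^5 - 13*h^3 + 6*h^2 + 18*h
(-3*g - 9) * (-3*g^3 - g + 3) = 9*g^4 + 27*g^3 + 3*g^2 - 27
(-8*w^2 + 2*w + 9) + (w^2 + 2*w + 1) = -7*w^2 + 4*w + 10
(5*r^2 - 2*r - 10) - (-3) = 5*r^2 - 2*r - 7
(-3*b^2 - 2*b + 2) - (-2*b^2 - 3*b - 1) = -b^2 + b + 3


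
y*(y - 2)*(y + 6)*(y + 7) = y^4 + 11*y^3 + 16*y^2 - 84*y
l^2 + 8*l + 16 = (l + 4)^2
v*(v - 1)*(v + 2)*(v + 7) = v^4 + 8*v^3 + 5*v^2 - 14*v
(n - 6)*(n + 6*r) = n^2 + 6*n*r - 6*n - 36*r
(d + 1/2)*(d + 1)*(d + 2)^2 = d^4 + 11*d^3/2 + 21*d^2/2 + 8*d + 2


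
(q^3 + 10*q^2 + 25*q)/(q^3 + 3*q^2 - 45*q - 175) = q/(q - 7)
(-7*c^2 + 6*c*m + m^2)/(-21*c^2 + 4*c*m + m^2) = (c - m)/(3*c - m)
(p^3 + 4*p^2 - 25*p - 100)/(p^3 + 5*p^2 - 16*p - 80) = (p - 5)/(p - 4)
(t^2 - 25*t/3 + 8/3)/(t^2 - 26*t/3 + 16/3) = (3*t - 1)/(3*t - 2)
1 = 1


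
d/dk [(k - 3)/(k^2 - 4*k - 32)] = (k^2 - 4*k - 2*(k - 3)*(k - 2) - 32)/(-k^2 + 4*k + 32)^2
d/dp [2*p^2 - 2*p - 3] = 4*p - 2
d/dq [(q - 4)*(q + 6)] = 2*q + 2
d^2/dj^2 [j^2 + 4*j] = 2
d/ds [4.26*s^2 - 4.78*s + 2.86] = 8.52*s - 4.78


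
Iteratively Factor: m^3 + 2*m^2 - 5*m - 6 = (m + 3)*(m^2 - m - 2) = (m - 2)*(m + 3)*(m + 1)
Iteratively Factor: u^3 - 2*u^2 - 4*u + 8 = (u + 2)*(u^2 - 4*u + 4) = (u - 2)*(u + 2)*(u - 2)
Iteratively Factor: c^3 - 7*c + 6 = (c + 3)*(c^2 - 3*c + 2) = (c - 2)*(c + 3)*(c - 1)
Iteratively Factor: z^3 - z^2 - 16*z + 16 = (z + 4)*(z^2 - 5*z + 4) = (z - 4)*(z + 4)*(z - 1)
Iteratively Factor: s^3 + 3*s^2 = (s)*(s^2 + 3*s) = s*(s + 3)*(s)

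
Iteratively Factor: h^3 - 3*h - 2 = (h - 2)*(h^2 + 2*h + 1) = (h - 2)*(h + 1)*(h + 1)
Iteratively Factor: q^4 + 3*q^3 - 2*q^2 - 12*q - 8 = (q + 1)*(q^3 + 2*q^2 - 4*q - 8) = (q - 2)*(q + 1)*(q^2 + 4*q + 4) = (q - 2)*(q + 1)*(q + 2)*(q + 2)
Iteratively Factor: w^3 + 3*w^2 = (w)*(w^2 + 3*w) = w*(w + 3)*(w)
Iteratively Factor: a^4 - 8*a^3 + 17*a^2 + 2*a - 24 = (a - 3)*(a^3 - 5*a^2 + 2*a + 8) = (a - 4)*(a - 3)*(a^2 - a - 2) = (a - 4)*(a - 3)*(a - 2)*(a + 1)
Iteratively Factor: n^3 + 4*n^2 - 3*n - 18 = (n + 3)*(n^2 + n - 6) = (n + 3)^2*(n - 2)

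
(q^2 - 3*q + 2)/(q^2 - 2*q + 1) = (q - 2)/(q - 1)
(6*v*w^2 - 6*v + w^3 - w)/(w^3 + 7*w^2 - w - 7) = (6*v + w)/(w + 7)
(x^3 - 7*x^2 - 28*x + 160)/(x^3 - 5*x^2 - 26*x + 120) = (x - 8)/(x - 6)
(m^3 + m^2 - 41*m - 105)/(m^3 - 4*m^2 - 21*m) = (m + 5)/m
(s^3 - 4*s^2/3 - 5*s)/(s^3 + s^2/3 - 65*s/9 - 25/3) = 3*s/(3*s + 5)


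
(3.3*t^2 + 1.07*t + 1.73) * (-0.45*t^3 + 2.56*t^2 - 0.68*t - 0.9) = -1.485*t^5 + 7.9665*t^4 - 0.2833*t^3 + 0.7312*t^2 - 2.1394*t - 1.557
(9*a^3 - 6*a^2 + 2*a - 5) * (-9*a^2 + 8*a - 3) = -81*a^5 + 126*a^4 - 93*a^3 + 79*a^2 - 46*a + 15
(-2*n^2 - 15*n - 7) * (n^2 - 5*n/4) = -2*n^4 - 25*n^3/2 + 47*n^2/4 + 35*n/4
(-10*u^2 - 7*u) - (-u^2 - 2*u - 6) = -9*u^2 - 5*u + 6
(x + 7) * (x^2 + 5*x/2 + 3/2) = x^3 + 19*x^2/2 + 19*x + 21/2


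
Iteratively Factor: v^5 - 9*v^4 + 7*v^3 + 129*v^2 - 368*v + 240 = (v - 5)*(v^4 - 4*v^3 - 13*v^2 + 64*v - 48) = (v - 5)*(v - 3)*(v^3 - v^2 - 16*v + 16) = (v - 5)*(v - 3)*(v + 4)*(v^2 - 5*v + 4) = (v - 5)*(v - 4)*(v - 3)*(v + 4)*(v - 1)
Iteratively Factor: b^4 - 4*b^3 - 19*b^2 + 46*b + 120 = (b + 3)*(b^3 - 7*b^2 + 2*b + 40) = (b + 2)*(b + 3)*(b^2 - 9*b + 20) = (b - 5)*(b + 2)*(b + 3)*(b - 4)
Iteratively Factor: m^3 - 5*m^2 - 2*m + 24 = (m - 4)*(m^2 - m - 6) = (m - 4)*(m - 3)*(m + 2)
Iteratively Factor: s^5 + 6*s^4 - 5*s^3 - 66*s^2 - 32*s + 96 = (s + 2)*(s^4 + 4*s^3 - 13*s^2 - 40*s + 48) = (s + 2)*(s + 4)*(s^3 - 13*s + 12) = (s - 1)*(s + 2)*(s + 4)*(s^2 + s - 12) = (s - 1)*(s + 2)*(s + 4)^2*(s - 3)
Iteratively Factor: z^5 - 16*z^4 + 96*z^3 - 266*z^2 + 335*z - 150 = (z - 2)*(z^4 - 14*z^3 + 68*z^2 - 130*z + 75) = (z - 5)*(z - 2)*(z^3 - 9*z^2 + 23*z - 15) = (z - 5)*(z - 2)*(z - 1)*(z^2 - 8*z + 15) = (z - 5)*(z - 3)*(z - 2)*(z - 1)*(z - 5)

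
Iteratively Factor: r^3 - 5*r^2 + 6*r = (r - 3)*(r^2 - 2*r) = r*(r - 3)*(r - 2)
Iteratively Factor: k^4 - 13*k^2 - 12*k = (k + 1)*(k^3 - k^2 - 12*k) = (k + 1)*(k + 3)*(k^2 - 4*k) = (k - 4)*(k + 1)*(k + 3)*(k)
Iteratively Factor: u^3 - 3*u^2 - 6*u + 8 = (u + 2)*(u^2 - 5*u + 4) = (u - 4)*(u + 2)*(u - 1)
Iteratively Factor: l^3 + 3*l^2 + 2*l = (l + 1)*(l^2 + 2*l) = l*(l + 1)*(l + 2)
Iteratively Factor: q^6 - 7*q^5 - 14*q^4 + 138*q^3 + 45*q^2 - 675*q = (q + 3)*(q^5 - 10*q^4 + 16*q^3 + 90*q^2 - 225*q) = (q + 3)^2*(q^4 - 13*q^3 + 55*q^2 - 75*q) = q*(q + 3)^2*(q^3 - 13*q^2 + 55*q - 75) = q*(q - 3)*(q + 3)^2*(q^2 - 10*q + 25) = q*(q - 5)*(q - 3)*(q + 3)^2*(q - 5)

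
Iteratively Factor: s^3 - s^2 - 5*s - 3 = (s + 1)*(s^2 - 2*s - 3) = (s - 3)*(s + 1)*(s + 1)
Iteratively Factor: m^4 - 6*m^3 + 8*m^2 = (m - 2)*(m^3 - 4*m^2) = m*(m - 2)*(m^2 - 4*m) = m*(m - 4)*(m - 2)*(m)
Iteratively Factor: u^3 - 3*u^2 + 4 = (u - 2)*(u^2 - u - 2) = (u - 2)*(u + 1)*(u - 2)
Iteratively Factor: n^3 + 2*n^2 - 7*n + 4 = (n - 1)*(n^2 + 3*n - 4) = (n - 1)*(n + 4)*(n - 1)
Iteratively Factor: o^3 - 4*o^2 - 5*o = (o + 1)*(o^2 - 5*o) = o*(o + 1)*(o - 5)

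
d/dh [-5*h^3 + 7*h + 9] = 7 - 15*h^2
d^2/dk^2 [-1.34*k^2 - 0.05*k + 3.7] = -2.68000000000000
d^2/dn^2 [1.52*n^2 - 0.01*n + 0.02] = 3.04000000000000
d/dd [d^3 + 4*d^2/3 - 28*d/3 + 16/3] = 3*d^2 + 8*d/3 - 28/3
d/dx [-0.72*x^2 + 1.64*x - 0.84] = 1.64 - 1.44*x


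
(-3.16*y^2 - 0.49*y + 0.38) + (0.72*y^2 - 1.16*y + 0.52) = -2.44*y^2 - 1.65*y + 0.9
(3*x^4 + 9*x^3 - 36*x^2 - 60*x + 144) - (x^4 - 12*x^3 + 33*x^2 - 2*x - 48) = 2*x^4 + 21*x^3 - 69*x^2 - 58*x + 192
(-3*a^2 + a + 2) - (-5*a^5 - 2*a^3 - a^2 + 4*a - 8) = 5*a^5 + 2*a^3 - 2*a^2 - 3*a + 10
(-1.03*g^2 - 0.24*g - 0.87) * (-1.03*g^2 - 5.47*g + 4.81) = 1.0609*g^4 + 5.8813*g^3 - 2.7454*g^2 + 3.6045*g - 4.1847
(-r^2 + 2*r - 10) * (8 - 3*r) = 3*r^3 - 14*r^2 + 46*r - 80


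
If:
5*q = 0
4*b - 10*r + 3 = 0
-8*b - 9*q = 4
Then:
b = -1/2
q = 0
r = 1/10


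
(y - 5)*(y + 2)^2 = y^3 - y^2 - 16*y - 20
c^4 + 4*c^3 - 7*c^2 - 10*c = c*(c - 2)*(c + 1)*(c + 5)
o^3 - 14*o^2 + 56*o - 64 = (o - 8)*(o - 4)*(o - 2)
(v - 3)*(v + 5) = v^2 + 2*v - 15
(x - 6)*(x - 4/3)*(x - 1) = x^3 - 25*x^2/3 + 46*x/3 - 8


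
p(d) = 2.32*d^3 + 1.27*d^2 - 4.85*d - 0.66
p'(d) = 6.96*d^2 + 2.54*d - 4.85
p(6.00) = 517.08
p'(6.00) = 260.95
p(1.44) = 1.92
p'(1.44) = 13.24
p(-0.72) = 2.62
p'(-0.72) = -3.07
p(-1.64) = 0.48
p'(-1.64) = 9.70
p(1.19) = -0.72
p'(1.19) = 8.03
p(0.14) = -1.31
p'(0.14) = -4.36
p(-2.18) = -8.09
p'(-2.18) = 22.69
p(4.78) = 258.55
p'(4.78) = 166.32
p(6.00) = 517.08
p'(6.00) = 260.95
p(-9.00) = -1545.42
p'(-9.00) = 536.05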